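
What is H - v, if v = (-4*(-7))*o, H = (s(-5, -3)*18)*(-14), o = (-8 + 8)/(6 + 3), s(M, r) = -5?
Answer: 1260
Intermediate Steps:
o = 0 (o = 0/9 = 0*(⅑) = 0)
H = 1260 (H = -5*18*(-14) = -90*(-14) = 1260)
v = 0 (v = -4*(-7)*0 = 28*0 = 0)
H - v = 1260 - 1*0 = 1260 + 0 = 1260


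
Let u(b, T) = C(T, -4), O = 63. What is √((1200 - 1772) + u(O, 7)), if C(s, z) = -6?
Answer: 17*I*√2 ≈ 24.042*I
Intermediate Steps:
u(b, T) = -6
√((1200 - 1772) + u(O, 7)) = √((1200 - 1772) - 6) = √(-572 - 6) = √(-578) = 17*I*√2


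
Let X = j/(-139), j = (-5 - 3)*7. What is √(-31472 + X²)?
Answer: 4*I*√38004211/139 ≈ 177.4*I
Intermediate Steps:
j = -56 (j = -8*7 = -56)
X = 56/139 (X = -56/(-139) = -56*(-1/139) = 56/139 ≈ 0.40288)
√(-31472 + X²) = √(-31472 + (56/139)²) = √(-31472 + 3136/19321) = √(-608067376/19321) = 4*I*√38004211/139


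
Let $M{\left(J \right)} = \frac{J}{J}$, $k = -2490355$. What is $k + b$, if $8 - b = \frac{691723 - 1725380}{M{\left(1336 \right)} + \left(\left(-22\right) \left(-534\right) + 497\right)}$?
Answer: $- \frac{30495755705}{12246} \approx -2.4903 \cdot 10^{6}$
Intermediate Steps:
$M{\left(J \right)} = 1$
$b = \frac{1131625}{12246}$ ($b = 8 - \frac{691723 - 1725380}{1 + \left(\left(-22\right) \left(-534\right) + 497\right)} = 8 - - \frac{1033657}{1 + \left(11748 + 497\right)} = 8 - - \frac{1033657}{1 + 12245} = 8 - - \frac{1033657}{12246} = 8 + \frac{1033657}{12246} = \frac{1131625}{12246} \approx 92.408$)
$k + b = -2490355 + \frac{1131625}{12246} = - \frac{30495755705}{12246}$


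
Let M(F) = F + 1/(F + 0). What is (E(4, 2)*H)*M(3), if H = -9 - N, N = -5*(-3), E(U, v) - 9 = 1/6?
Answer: -2200/3 ≈ -733.33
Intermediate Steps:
E(U, v) = 55/6 (E(U, v) = 9 + 1/6 = 9 + ⅙ = 55/6)
M(F) = F + 1/F
N = 15
H = -24 (H = -9 - 1*15 = -9 - 15 = -24)
(E(4, 2)*H)*M(3) = ((55/6)*(-24))*(3 + 1/3) = -220*(3 + ⅓) = -220*10/3 = -2200/3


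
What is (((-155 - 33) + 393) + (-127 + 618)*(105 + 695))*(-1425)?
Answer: -560032125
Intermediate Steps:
(((-155 - 33) + 393) + (-127 + 618)*(105 + 695))*(-1425) = ((-188 + 393) + 491*800)*(-1425) = (205 + 392800)*(-1425) = 393005*(-1425) = -560032125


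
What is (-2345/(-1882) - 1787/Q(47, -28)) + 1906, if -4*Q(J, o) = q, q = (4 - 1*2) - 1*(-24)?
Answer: 53388949/24466 ≈ 2182.2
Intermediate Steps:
q = 26 (q = (4 - 2) + 24 = 2 + 24 = 26)
Q(J, o) = -13/2 (Q(J, o) = -¼*26 = -13/2)
(-2345/(-1882) - 1787/Q(47, -28)) + 1906 = (-2345/(-1882) - 1787/(-13/2)) + 1906 = (-2345*(-1/1882) - 1787*(-2/13)) + 1906 = (2345/1882 + 3574/13) + 1906 = 6756753/24466 + 1906 = 53388949/24466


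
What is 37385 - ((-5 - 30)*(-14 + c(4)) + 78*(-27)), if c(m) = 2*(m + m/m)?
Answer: 39351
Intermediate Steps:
c(m) = 2 + 2*m (c(m) = 2*(m + 1) = 2*(1 + m) = 2 + 2*m)
37385 - ((-5 - 30)*(-14 + c(4)) + 78*(-27)) = 37385 - ((-5 - 30)*(-14 + (2 + 2*4)) + 78*(-27)) = 37385 - (-35*(-14 + (2 + 8)) - 2106) = 37385 - (-35*(-14 + 10) - 2106) = 37385 - (-35*(-4) - 2106) = 37385 - (140 - 2106) = 37385 - 1*(-1966) = 37385 + 1966 = 39351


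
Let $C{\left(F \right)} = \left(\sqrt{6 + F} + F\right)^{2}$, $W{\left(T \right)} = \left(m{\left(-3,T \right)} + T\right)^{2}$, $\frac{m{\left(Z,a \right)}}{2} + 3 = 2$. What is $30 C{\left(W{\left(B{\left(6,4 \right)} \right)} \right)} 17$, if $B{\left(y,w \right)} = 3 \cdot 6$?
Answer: $33556980 + 261120 \sqrt{262} \approx 3.7784 \cdot 10^{7}$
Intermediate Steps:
$m{\left(Z,a \right)} = -2$ ($m{\left(Z,a \right)} = -6 + 2 \cdot 2 = -6 + 4 = -2$)
$B{\left(y,w \right)} = 18$
$W{\left(T \right)} = \left(-2 + T\right)^{2}$
$C{\left(F \right)} = \left(F + \sqrt{6 + F}\right)^{2}$
$30 C{\left(W{\left(B{\left(6,4 \right)} \right)} \right)} 17 = 30 \left(\left(-2 + 18\right)^{2} + \sqrt{6 + \left(-2 + 18\right)^{2}}\right)^{2} \cdot 17 = 30 \left(16^{2} + \sqrt{6 + 16^{2}}\right)^{2} \cdot 17 = 30 \left(256 + \sqrt{6 + 256}\right)^{2} \cdot 17 = 30 \left(256 + \sqrt{262}\right)^{2} \cdot 17 = 510 \left(256 + \sqrt{262}\right)^{2}$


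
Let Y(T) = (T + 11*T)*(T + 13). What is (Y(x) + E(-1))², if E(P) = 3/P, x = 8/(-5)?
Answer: 30769209/625 ≈ 49231.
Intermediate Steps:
x = -8/5 (x = 8*(-⅕) = -8/5 ≈ -1.6000)
Y(T) = 12*T*(13 + T) (Y(T) = (12*T)*(13 + T) = 12*T*(13 + T))
(Y(x) + E(-1))² = (12*(-8/5)*(13 - 8/5) + 3/(-1))² = (12*(-8/5)*(57/5) + 3*(-1))² = (-5472/25 - 3)² = (-5547/25)² = 30769209/625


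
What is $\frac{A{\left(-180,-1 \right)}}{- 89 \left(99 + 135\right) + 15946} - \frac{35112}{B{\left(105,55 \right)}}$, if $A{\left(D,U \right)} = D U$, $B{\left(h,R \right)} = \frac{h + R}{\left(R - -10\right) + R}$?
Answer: $- \frac{6425505}{244} \approx -26334.0$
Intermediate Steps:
$B{\left(h,R \right)} = \frac{R + h}{10 + 2 R}$ ($B{\left(h,R \right)} = \frac{R + h}{\left(R + 10\right) + R} = \frac{R + h}{\left(10 + R\right) + R} = \frac{R + h}{10 + 2 R}$)
$\frac{A{\left(-180,-1 \right)}}{- 89 \left(99 + 135\right) + 15946} - \frac{35112}{B{\left(105,55 \right)}} = \frac{\left(-180\right) \left(-1\right)}{- 89 \left(99 + 135\right) + 15946} - \frac{35112}{\frac{1}{2} \frac{1}{5 + 55} \left(55 + 105\right)} = \frac{180}{\left(-89\right) 234 + 15946} - \frac{35112}{\frac{1}{2} \cdot \frac{1}{60} \cdot 160} = \frac{180}{-20826 + 15946} - \frac{35112}{\frac{1}{2} \cdot \frac{1}{60} \cdot 160} = \frac{180}{-4880} - \frac{35112}{\frac{4}{3}} = 180 \left(- \frac{1}{4880}\right) - 26334 = - \frac{9}{244} - 26334 = - \frac{6425505}{244}$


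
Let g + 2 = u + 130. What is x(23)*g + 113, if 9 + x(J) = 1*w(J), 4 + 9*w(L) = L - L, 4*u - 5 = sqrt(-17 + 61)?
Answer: -39877/36 - 85*sqrt(11)/18 ≈ -1123.4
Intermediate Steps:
u = 5/4 + sqrt(11)/2 (u = 5/4 + sqrt(-17 + 61)/4 = 5/4 + sqrt(44)/4 = 5/4 + (2*sqrt(11))/4 = 5/4 + sqrt(11)/2 ≈ 2.9083)
w(L) = -4/9 (w(L) = -4/9 + (L - L)/9 = -4/9 + (1/9)*0 = -4/9 + 0 = -4/9)
x(J) = -85/9 (x(J) = -9 + 1*(-4/9) = -9 - 4/9 = -85/9)
g = 517/4 + sqrt(11)/2 (g = -2 + ((5/4 + sqrt(11)/2) + 130) = -2 + (525/4 + sqrt(11)/2) = 517/4 + sqrt(11)/2 ≈ 130.91)
x(23)*g + 113 = -85*(517/4 + sqrt(11)/2)/9 + 113 = (-43945/36 - 85*sqrt(11)/18) + 113 = -39877/36 - 85*sqrt(11)/18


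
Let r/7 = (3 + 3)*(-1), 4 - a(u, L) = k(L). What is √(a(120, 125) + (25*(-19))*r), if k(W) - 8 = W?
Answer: √19821 ≈ 140.79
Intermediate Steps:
k(W) = 8 + W
a(u, L) = -4 - L (a(u, L) = 4 - (8 + L) = 4 + (-8 - L) = -4 - L)
r = -42 (r = 7*((3 + 3)*(-1)) = 7*(6*(-1)) = 7*(-6) = -42)
√(a(120, 125) + (25*(-19))*r) = √((-4 - 1*125) + (25*(-19))*(-42)) = √((-4 - 125) - 475*(-42)) = √(-129 + 19950) = √19821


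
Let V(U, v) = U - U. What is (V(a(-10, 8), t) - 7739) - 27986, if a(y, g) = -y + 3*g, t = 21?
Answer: -35725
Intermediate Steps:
V(U, v) = 0
(V(a(-10, 8), t) - 7739) - 27986 = (0 - 7739) - 27986 = -7739 - 27986 = -35725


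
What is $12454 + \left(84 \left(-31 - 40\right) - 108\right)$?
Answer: $6382$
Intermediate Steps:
$12454 + \left(84 \left(-31 - 40\right) - 108\right) = 12454 + \left(84 \left(-71\right) - 108\right) = 12454 - 6072 = 6382$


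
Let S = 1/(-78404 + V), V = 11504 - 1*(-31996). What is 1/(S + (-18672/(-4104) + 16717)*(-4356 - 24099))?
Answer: -1989528/946640693769457 ≈ -2.1017e-9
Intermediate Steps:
V = 43500 (V = 11504 + 31996 = 43500)
S = -1/34904 (S = 1/(-78404 + 43500) = 1/(-34904) = -1/34904 ≈ -2.8650e-5)
1/(S + (-18672/(-4104) + 16717)*(-4356 - 24099)) = 1/(-1/34904 + (-18672/(-4104) + 16717)*(-4356 - 24099)) = 1/(-1/34904 + (-18672*(-1/4104) + 16717)*(-28455)) = 1/(-1/34904 + (778/171 + 16717)*(-28455)) = 1/(-1/34904 + (2859385/171)*(-28455)) = 1/(-1/34904 - 27121266725/57) = 1/(-946640693769457/1989528) = -1989528/946640693769457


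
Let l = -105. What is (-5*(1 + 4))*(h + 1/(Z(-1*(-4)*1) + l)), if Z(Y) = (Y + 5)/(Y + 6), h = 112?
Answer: -2914550/1041 ≈ -2799.8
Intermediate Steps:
Z(Y) = (5 + Y)/(6 + Y)
(-5*(1 + 4))*(h + 1/(Z(-1*(-4)*1) + l)) = (-5*(1 + 4))*(112 + 1/((5 - 1*(-4)*1)/(6 - 1*(-4)*1) - 105)) = (-5*5)*(112 + 1/((5 + 4*1)/(6 + 4*1) - 105)) = -25*(112 + 1/((5 + 4)/(6 + 4) - 105)) = -25*(112 + 1/(9/10 - 105)) = -25*(112 + 1/(-1041/10)) = -25*(112 - 10/1041) = -25*116582/1041 = -2914550/1041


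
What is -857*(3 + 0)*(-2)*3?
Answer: 15426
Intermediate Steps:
-857*(3 + 0)*(-2)*3 = -857*3*(-2)*3 = -(-5142)*3 = -857*(-18) = 15426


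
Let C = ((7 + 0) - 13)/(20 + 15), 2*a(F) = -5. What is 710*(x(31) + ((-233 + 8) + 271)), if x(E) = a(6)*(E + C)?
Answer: -154425/7 ≈ -22061.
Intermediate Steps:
a(F) = -5/2 (a(F) = (½)*(-5) = -5/2)
C = -6/35 (C = (7 - 13)/35 = -6*1/35 = -6/35 ≈ -0.17143)
x(E) = 3/7 - 5*E/2 (x(E) = -5*(E - 6/35)/2 = -5*(-6/35 + E)/2 = 3/7 - 5*E/2)
710*(x(31) + ((-233 + 8) + 271)) = 710*((3/7 - 5/2*31) + ((-233 + 8) + 271)) = 710*((3/7 - 155/2) + (-225 + 271)) = 710*(-1079/14 + 46) = 710*(-435/14) = -154425/7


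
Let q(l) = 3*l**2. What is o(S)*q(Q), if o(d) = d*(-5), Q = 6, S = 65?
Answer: -35100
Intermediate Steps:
o(d) = -5*d
o(S)*q(Q) = (-5*65)*(3*6**2) = -975*36 = -325*108 = -35100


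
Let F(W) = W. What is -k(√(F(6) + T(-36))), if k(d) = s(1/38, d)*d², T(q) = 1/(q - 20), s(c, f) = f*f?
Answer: -112225/3136 ≈ -35.786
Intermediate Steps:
s(c, f) = f²
T(q) = 1/(-20 + q)
k(d) = d⁴ (k(d) = d²*d² = d⁴)
-k(√(F(6) + T(-36))) = -(√(6 + 1/(-20 - 36)))⁴ = -(√(6 + 1/(-56)))⁴ = -(√(6 - 1/56))⁴ = -(√(335/56))⁴ = -(√4690/28)⁴ = -1*112225/3136 = -112225/3136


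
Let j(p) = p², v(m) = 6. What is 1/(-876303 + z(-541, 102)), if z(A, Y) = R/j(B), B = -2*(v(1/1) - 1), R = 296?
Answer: -25/21907501 ≈ -1.1412e-6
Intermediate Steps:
B = -10 (B = -2*(6 - 1) = -2*5 = -10)
z(A, Y) = 74/25 (z(A, Y) = 296/((-10)²) = 296/100 = 296*(1/100) = 74/25)
1/(-876303 + z(-541, 102)) = 1/(-876303 + 74/25) = 1/(-21907501/25) = -25/21907501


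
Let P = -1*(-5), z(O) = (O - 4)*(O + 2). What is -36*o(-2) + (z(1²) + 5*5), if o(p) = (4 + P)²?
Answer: -2900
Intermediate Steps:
z(O) = (-4 + O)*(2 + O)
P = 5
o(p) = 81 (o(p) = (4 + 5)² = 9² = 81)
-36*o(-2) + (z(1²) + 5*5) = -36*81 + ((-8 + (1²)² - 2*1²) + 5*5) = -2916 + ((-8 + 1² - 2*1) + 25) = -2916 + ((-8 + 1 - 2) + 25) = -2916 + (-9 + 25) = -2916 + 16 = -2900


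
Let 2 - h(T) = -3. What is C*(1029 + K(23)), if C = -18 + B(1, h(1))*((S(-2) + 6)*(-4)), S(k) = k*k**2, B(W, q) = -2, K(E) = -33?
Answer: -33864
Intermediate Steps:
h(T) = 5 (h(T) = 2 - 1*(-3) = 2 + 3 = 5)
S(k) = k**3
C = -34 (C = -18 - 2*((-2)**3 + 6)*(-4) = -18 - 2*(-8 + 6)*(-4) = -18 - (-4)*(-4) = -18 - 2*8 = -18 - 16 = -34)
C*(1029 + K(23)) = -34*(1029 - 33) = -34*996 = -33864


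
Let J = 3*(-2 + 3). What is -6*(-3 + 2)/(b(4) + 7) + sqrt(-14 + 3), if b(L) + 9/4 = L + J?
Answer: 24/47 + I*sqrt(11) ≈ 0.51064 + 3.3166*I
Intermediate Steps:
J = 3 (J = 3*1 = 3)
b(L) = 3/4 + L (b(L) = -9/4 + (L + 3) = -9/4 + (3 + L) = 3/4 + L)
-6*(-3 + 2)/(b(4) + 7) + sqrt(-14 + 3) = -6*(-3 + 2)/((3/4 + 4) + 7) + sqrt(-14 + 3) = -(-6)/(19/4 + 7) + sqrt(-11) = -(-6)/47/4 + I*sqrt(11) = -(-6)*4/47 + I*sqrt(11) = -6*(-4/47) + I*sqrt(11) = 24/47 + I*sqrt(11)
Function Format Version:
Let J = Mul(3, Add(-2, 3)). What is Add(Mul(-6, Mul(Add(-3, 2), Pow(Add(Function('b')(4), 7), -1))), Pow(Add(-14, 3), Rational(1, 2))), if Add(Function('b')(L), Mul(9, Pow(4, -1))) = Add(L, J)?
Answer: Add(Rational(24, 47), Mul(I, Pow(11, Rational(1, 2)))) ≈ Add(0.51064, Mul(3.3166, I))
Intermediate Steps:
J = 3 (J = Mul(3, 1) = 3)
Function('b')(L) = Add(Rational(3, 4), L) (Function('b')(L) = Add(Rational(-9, 4), Add(L, 3)) = Add(Rational(-9, 4), Add(3, L)) = Add(Rational(3, 4), L))
Add(Mul(-6, Mul(Add(-3, 2), Pow(Add(Function('b')(4), 7), -1))), Pow(Add(-14, 3), Rational(1, 2))) = Add(Mul(-6, Mul(Add(-3, 2), Pow(Add(Add(Rational(3, 4), 4), 7), -1))), Pow(Add(-14, 3), Rational(1, 2))) = Add(Mul(-6, Mul(-1, Pow(Add(Rational(19, 4), 7), -1))), Pow(-11, Rational(1, 2))) = Add(Mul(-6, Mul(-1, Pow(Rational(47, 4), -1))), Mul(I, Pow(11, Rational(1, 2)))) = Add(Mul(-6, Mul(-1, Rational(4, 47))), Mul(I, Pow(11, Rational(1, 2)))) = Add(Mul(-6, Rational(-4, 47)), Mul(I, Pow(11, Rational(1, 2)))) = Add(Rational(24, 47), Mul(I, Pow(11, Rational(1, 2))))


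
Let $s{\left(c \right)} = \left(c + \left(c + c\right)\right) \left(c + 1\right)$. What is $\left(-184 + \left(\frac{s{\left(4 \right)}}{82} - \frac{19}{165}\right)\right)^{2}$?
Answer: $\frac{1539061066921}{45765225} \approx 33630.0$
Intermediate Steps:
$s{\left(c \right)} = 3 c \left(1 + c\right)$ ($s{\left(c \right)} = \left(c + 2 c\right) \left(1 + c\right) = 3 c \left(1 + c\right)$)
$\left(-184 + \left(\frac{s{\left(4 \right)}}{82} - \frac{19}{165}\right)\right)^{2} = \left(-184 - \left(\frac{19}{165} - \frac{3 \cdot 4 \left(1 + 4\right)}{82}\right)\right)^{2} = \left(-184 - \left(\frac{19}{165} - 3 \cdot 4 \cdot 5 \cdot \frac{1}{82}\right)\right)^{2} = \left(-184 + \left(60 \cdot \frac{1}{82} - \frac{19}{165}\right)\right)^{2} = \left(-184 + \left(\frac{30}{41} - \frac{19}{165}\right)\right)^{2} = \left(-184 + \frac{4171}{6765}\right)^{2} = \left(- \frac{1240589}{6765}\right)^{2} = \frac{1539061066921}{45765225}$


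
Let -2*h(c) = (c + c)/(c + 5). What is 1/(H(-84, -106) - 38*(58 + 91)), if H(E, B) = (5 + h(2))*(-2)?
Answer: -7/39700 ≈ -0.00017632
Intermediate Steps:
h(c) = -c/(5 + c) (h(c) = -(c + c)/(2*(c + 5)) = -2*c/(2*(5 + c)) = -c/(5 + c))
H(E, B) = -66/7 (H(E, B) = (5 - 1*2/(5 + 2))*(-2) = (5 - 1*2/7)*(-2) = (5 - 1*2*⅐)*(-2) = (5 - 2/7)*(-2) = (33/7)*(-2) = -66/7)
1/(H(-84, -106) - 38*(58 + 91)) = 1/(-66/7 - 38*(58 + 91)) = 1/(-66/7 - 38*149) = 1/(-66/7 - 5662) = 1/(-39700/7) = -7/39700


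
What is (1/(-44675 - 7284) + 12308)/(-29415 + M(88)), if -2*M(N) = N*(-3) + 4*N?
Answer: -639511371/1530660181 ≈ -0.41780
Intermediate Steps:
M(N) = -N/2 (M(N) = -(N*(-3) + 4*N)/2 = -(-3*N + 4*N)/2 = -N/2)
(1/(-44675 - 7284) + 12308)/(-29415 + M(88)) = (1/(-44675 - 7284) + 12308)/(-29415 - ½*88) = (1/(-51959) + 12308)/(-29415 - 44) = (-1/51959 + 12308)/(-29459) = (639511371/51959)*(-1/29459) = -639511371/1530660181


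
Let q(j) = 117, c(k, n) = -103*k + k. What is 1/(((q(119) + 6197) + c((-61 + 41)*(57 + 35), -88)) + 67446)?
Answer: 1/261440 ≈ 3.8250e-6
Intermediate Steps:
c(k, n) = -102*k
1/(((q(119) + 6197) + c((-61 + 41)*(57 + 35), -88)) + 67446) = 1/(((117 + 6197) - 102*(-61 + 41)*(57 + 35)) + 67446) = 1/((6314 - (-2040)*92) + 67446) = 1/((6314 - 102*(-1840)) + 67446) = 1/((6314 + 187680) + 67446) = 1/(193994 + 67446) = 1/261440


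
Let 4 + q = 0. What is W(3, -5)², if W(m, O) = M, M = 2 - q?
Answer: 36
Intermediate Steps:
q = -4 (q = -4 + 0 = -4)
M = 6 (M = 2 - 1*(-4) = 2 + 4 = 6)
W(m, O) = 6
W(3, -5)² = 6² = 36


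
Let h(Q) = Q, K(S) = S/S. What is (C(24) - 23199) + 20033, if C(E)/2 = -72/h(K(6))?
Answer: -3310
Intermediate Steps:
K(S) = 1
C(E) = -144 (C(E) = 2*(-72/1) = 2*(-72*1) = 2*(-72) = -144)
(C(24) - 23199) + 20033 = (-144 - 23199) + 20033 = -23343 + 20033 = -3310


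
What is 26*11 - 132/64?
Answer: 4543/16 ≈ 283.94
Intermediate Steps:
26*11 - 132/64 = 286 - 132*1/64 = 286 - 33/16 = 4543/16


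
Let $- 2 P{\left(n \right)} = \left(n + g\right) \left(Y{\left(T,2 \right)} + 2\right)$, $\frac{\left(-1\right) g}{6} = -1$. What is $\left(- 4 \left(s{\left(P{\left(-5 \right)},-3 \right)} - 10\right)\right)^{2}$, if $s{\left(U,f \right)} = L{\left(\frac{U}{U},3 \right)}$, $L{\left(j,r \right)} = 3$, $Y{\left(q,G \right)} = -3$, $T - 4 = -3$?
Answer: $784$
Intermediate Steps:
$T = 1$ ($T = 4 - 3 = 1$)
$g = 6$ ($g = \left(-6\right) \left(-1\right) = 6$)
$P{\left(n \right)} = 3 + \frac{n}{2}$ ($P{\left(n \right)} = - \frac{\left(n + 6\right) \left(-3 + 2\right)}{2} = - \frac{\left(6 + n\right) \left(-1\right)}{2} = - \frac{-6 - n}{2} = 3 + \frac{n}{2}$)
$s{\left(U,f \right)} = 3$
$\left(- 4 \left(s{\left(P{\left(-5 \right)},-3 \right)} - 10\right)\right)^{2} = \left(- 4 \left(3 - 10\right)\right)^{2} = \left(\left(-4\right) \left(-7\right)\right)^{2} = 28^{2} = 784$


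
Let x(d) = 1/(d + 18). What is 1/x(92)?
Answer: 110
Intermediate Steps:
x(d) = 1/(18 + d)
1/x(92) = 1/(1/(18 + 92)) = 1/(1/110) = 110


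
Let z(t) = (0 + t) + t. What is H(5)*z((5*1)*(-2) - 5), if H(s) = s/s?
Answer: -30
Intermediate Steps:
z(t) = 2*t (z(t) = t + t = 2*t)
H(s) = 1
H(5)*z((5*1)*(-2) - 5) = 1*(2*((5*1)*(-2) - 5)) = 1*(2*(5*(-2) - 5)) = 1*(2*(-10 - 5)) = 1*(2*(-15)) = 1*(-30) = -30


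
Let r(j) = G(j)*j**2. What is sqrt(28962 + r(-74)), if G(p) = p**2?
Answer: 7*sqrt(612562) ≈ 5478.6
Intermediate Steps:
r(j) = j**4 (r(j) = j**2*j**2 = j**4)
sqrt(28962 + r(-74)) = sqrt(28962 + (-74)**4) = sqrt(28962 + 29986576) = sqrt(30015538) = 7*sqrt(612562)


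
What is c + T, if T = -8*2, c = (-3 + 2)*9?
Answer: -25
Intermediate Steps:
c = -9 (c = -1*9 = -9)
T = -16 (T = -4*4 = -16)
c + T = -9 - 16 = -25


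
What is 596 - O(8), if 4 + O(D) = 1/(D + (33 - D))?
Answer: 19799/33 ≈ 599.97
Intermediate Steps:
O(D) = -131/33 (O(D) = -4 + 1/(D + (33 - D)) = -4 + 1/33 = -131/33)
596 - O(8) = 596 - 1*(-131/33) = 596 + 131/33 = 19799/33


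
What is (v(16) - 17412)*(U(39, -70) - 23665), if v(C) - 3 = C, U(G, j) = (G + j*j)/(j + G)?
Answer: 12845669722/31 ≈ 4.1438e+8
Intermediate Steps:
U(G, j) = (G + j²)/(G + j)
v(C) = 3 + C
(v(16) - 17412)*(U(39, -70) - 23665) = ((3 + 16) - 17412)*((39 + (-70)²)/(39 - 70) - 23665) = (19 - 17412)*((39 + 4900)/(-31) - 23665) = -17393*(-1/31*4939 - 23665) = -17393*(-4939/31 - 23665) = -17393*(-738554/31) = 12845669722/31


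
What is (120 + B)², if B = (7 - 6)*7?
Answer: 16129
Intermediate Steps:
B = 7 (B = 1*7 = 7)
(120 + B)² = (120 + 7)² = 127² = 16129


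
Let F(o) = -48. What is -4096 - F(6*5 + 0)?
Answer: -4048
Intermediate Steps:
-4096 - F(6*5 + 0) = -4096 - 1*(-48) = -4096 + 48 = -4048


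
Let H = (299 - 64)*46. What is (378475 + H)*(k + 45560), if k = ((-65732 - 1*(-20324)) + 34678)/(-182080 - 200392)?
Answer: 3391730241719625/191236 ≈ 1.7736e+10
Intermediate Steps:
H = 10810 (H = 235*46 = 10810)
k = 5365/191236 (k = ((-65732 + 20324) + 34678)/(-382472) = (-45408 + 34678)*(-1/382472) = -10730*(-1/382472) = 5365/191236 ≈ 0.028054)
(378475 + H)*(k + 45560) = (378475 + 10810)*(5365/191236 + 45560) = 389285*(8712717525/191236) = 3391730241719625/191236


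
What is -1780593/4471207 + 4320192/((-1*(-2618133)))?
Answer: 4884881139625/3902071532177 ≈ 1.2519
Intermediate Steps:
-1780593/4471207 + 4320192/((-1*(-2618133))) = -1780593*1/4471207 + 4320192/2618133 = -1780593/4471207 + 4320192*(1/2618133) = -1780593/4471207 + 1440064/872711 = 4884881139625/3902071532177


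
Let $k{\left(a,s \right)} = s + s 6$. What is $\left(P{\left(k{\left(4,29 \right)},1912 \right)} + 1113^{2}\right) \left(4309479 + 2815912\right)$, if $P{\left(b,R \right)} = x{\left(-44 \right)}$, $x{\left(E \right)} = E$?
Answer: $8826399966475$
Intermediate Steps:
$k{\left(a,s \right)} = 7 s$ ($k{\left(a,s \right)} = s + 6 s = 7 s$)
$P{\left(b,R \right)} = -44$
$\left(P{\left(k{\left(4,29 \right)},1912 \right)} + 1113^{2}\right) \left(4309479 + 2815912\right) = \left(-44 + 1113^{2}\right) \left(4309479 + 2815912\right) = \left(-44 + 1238769\right) 7125391 = 1238725 \cdot 7125391 = 8826399966475$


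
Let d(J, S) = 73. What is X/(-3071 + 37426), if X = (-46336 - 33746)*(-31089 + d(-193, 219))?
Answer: 2483823312/34355 ≈ 72299.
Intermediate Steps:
X = 2483823312 (X = (-46336 - 33746)*(-31089 + 73) = -80082*(-31016) = 2483823312)
X/(-3071 + 37426) = 2483823312/(-3071 + 37426) = 2483823312/34355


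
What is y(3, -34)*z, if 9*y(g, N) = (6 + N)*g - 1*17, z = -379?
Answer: 38279/9 ≈ 4253.2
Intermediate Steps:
y(g, N) = -17/9 + g*(6 + N)/9 (y(g, N) = ((6 + N)*g - 1*17)/9 = (g*(6 + N) - 17)/9 = (-17 + g*(6 + N))/9 = -17/9 + g*(6 + N)/9)
y(3, -34)*z = (-17/9 + (⅔)*3 + (⅑)*(-34)*3)*(-379) = (-17/9 + 2 - 34/3)*(-379) = -101/9*(-379) = 38279/9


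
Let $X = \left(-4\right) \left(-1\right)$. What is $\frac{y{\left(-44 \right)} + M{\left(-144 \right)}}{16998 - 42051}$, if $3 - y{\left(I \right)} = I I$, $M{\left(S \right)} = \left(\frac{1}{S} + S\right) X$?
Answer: $\frac{90325}{901908} \approx 0.10015$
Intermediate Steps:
$X = 4$
$M{\left(S \right)} = 4 S + \frac{4}{S}$ ($M{\left(S \right)} = \left(\frac{1}{S} + S\right) 4 = \left(S + \frac{1}{S}\right) 4 = 4 S + \frac{4}{S}$)
$y{\left(I \right)} = 3 - I^{2}$ ($y{\left(I \right)} = 3 - I I = 3 - I^{2}$)
$\frac{y{\left(-44 \right)} + M{\left(-144 \right)}}{16998 - 42051} = \frac{\left(3 - \left(-44\right)^{2}\right) + \left(4 \left(-144\right) + \frac{4}{-144}\right)}{16998 - 42051} = \frac{\left(3 - 1936\right) + \left(-576 + 4 \left(- \frac{1}{144}\right)\right)}{-25053} = \left(\left(3 - 1936\right) - \frac{20737}{36}\right) \left(- \frac{1}{25053}\right) = \left(-1933 - \frac{20737}{36}\right) \left(- \frac{1}{25053}\right) = \left(- \frac{90325}{36}\right) \left(- \frac{1}{25053}\right) = \frac{90325}{901908}$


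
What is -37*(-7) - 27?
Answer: 232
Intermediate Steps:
-37*(-7) - 27 = 259 - 27 = 232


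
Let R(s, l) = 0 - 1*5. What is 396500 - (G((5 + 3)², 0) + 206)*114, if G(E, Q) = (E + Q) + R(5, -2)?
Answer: 366290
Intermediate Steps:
R(s, l) = -5 (R(s, l) = 0 - 5 = -5)
G(E, Q) = -5 + E + Q (G(E, Q) = (E + Q) - 5 = -5 + E + Q)
396500 - (G((5 + 3)², 0) + 206)*114 = 396500 - ((-5 + (5 + 3)² + 0) + 206)*114 = 396500 - ((-5 + 8² + 0) + 206)*114 = 396500 - ((-5 + 64 + 0) + 206)*114 = 396500 - (59 + 206)*114 = 396500 - 265*114 = 396500 - 1*30210 = 396500 - 30210 = 366290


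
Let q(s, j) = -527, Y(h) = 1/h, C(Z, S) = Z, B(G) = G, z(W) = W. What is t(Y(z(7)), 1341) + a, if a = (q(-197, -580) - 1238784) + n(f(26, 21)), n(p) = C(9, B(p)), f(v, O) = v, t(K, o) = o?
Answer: -1237961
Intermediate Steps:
n(p) = 9
a = -1239302 (a = (-527 - 1238784) + 9 = -1239311 + 9 = -1239302)
t(Y(z(7)), 1341) + a = 1341 - 1239302 = -1237961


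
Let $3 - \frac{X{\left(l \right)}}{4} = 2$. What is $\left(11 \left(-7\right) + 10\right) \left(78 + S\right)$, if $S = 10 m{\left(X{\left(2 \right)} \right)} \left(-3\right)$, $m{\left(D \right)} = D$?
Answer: $2814$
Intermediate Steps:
$X{\left(l \right)} = 4$ ($X{\left(l \right)} = 12 - 8 = 4$)
$S = -120$ ($S = 10 \cdot 4 \left(-3\right) = 40 \left(-3\right) = -120$)
$\left(11 \left(-7\right) + 10\right) \left(78 + S\right) = \left(11 \left(-7\right) + 10\right) \left(78 - 120\right) = \left(-77 + 10\right) \left(-42\right) = \left(-67\right) \left(-42\right) = 2814$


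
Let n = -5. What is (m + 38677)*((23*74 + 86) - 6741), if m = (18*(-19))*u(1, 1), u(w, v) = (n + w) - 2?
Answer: -201730737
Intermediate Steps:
u(w, v) = -7 + w (u(w, v) = (-5 + w) - 2 = -7 + w)
m = 2052 (m = (18*(-19))*(-7 + 1) = -342*(-6) = 2052)
(m + 38677)*((23*74 + 86) - 6741) = (2052 + 38677)*((23*74 + 86) - 6741) = 40729*((1702 + 86) - 6741) = 40729*(1788 - 6741) = 40729*(-4953) = -201730737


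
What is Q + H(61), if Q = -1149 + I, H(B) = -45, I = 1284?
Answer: 90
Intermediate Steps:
Q = 135 (Q = -1149 + 1284 = 135)
Q + H(61) = 135 - 45 = 90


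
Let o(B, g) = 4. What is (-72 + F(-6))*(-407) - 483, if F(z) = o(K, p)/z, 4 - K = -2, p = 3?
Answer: 87277/3 ≈ 29092.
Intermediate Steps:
K = 6 (K = 4 - 1*(-2) = 4 + 2 = 6)
F(z) = 4/z
(-72 + F(-6))*(-407) - 483 = (-72 + 4/(-6))*(-407) - 483 = (-72 + 4*(-1/6))*(-407) - 483 = (-72 - 2/3)*(-407) - 483 = -218/3*(-407) - 483 = 88726/3 - 483 = 87277/3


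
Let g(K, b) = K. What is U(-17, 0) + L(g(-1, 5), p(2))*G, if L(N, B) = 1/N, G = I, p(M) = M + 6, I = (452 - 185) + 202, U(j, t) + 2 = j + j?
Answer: -505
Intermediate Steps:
U(j, t) = -2 + 2*j (U(j, t) = -2 + (j + j) = -2 + 2*j)
I = 469 (I = 267 + 202 = 469)
p(M) = 6 + M
G = 469
U(-17, 0) + L(g(-1, 5), p(2))*G = (-2 + 2*(-17)) + 469/(-1) = (-2 - 34) - 1*469 = -36 - 469 = -505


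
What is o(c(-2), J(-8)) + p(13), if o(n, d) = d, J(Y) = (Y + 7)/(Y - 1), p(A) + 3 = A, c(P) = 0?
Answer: 91/9 ≈ 10.111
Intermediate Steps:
p(A) = -3 + A
J(Y) = (7 + Y)/(-1 + Y)
o(c(-2), J(-8)) + p(13) = (7 - 8)/(-1 - 8) + (-3 + 13) = -1/(-9) + 10 = -1/9*(-1) + 10 = 1/9 + 10 = 91/9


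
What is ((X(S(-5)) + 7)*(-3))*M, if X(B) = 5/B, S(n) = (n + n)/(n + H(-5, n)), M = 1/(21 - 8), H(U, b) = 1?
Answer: -27/13 ≈ -2.0769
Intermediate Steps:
M = 1/13 ≈ 0.076923
S(n) = 2*n/(1 + n) (S(n) = (n + n)/(n + 1) = (2*n)/(1 + n) = 2*n/(1 + n))
((X(S(-5)) + 7)*(-3))*M = ((5/((2*(-5)/(1 - 5))) + 7)*(-3))*(1/13) = ((5/((2*(-5)/(-4))) + 7)*(-3))*(1/13) = ((5/((2*(-5)*(-1/4))) + 7)*(-3))*(1/13) = ((5/(5/2) + 7)*(-3))*(1/13) = ((5*(2/5) + 7)*(-3))*(1/13) = ((2 + 7)*(-3))*(1/13) = (9*(-3))*(1/13) = -27*1/13 = -27/13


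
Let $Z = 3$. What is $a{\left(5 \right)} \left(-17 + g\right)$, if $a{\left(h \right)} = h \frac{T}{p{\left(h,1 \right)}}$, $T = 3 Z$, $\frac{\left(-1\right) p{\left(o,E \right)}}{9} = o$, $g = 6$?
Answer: $11$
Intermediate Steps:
$p{\left(o,E \right)} = - 9 o$
$T = 9$ ($T = 3 \cdot 3 = 9$)
$a{\left(h \right)} = -1$ ($a{\left(h \right)} = h \frac{9}{\left(-9\right) h} = h 9 \left(- \frac{1}{9 h}\right) = h \left(- \frac{1}{h}\right) = -1$)
$a{\left(5 \right)} \left(-17 + g\right) = - (-17 + 6) = \left(-1\right) \left(-11\right) = 11$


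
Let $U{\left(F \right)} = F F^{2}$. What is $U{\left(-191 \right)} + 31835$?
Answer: $-6936036$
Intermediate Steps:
$U{\left(F \right)} = F^{3}$
$U{\left(-191 \right)} + 31835 = \left(-191\right)^{3} + 31835 = -6967871 + 31835 = -6936036$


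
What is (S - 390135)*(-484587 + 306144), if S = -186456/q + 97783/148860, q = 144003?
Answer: 55271459175965680599/793936540 ≈ 6.9617e+10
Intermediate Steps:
S = -4558264937/7145428860 (S = -186456/144003 + 97783/148860 = -186456*1/144003 + 97783*(1/148860) = -62152/48001 + 97783/148860 = -4558264937/7145428860 ≈ -0.63793)
(S - 390135)*(-484587 + 306144) = (-4558264937/7145428860 - 390135)*(-484587 + 306144) = -2787686446561037/7145428860*(-178443) = 55271459175965680599/793936540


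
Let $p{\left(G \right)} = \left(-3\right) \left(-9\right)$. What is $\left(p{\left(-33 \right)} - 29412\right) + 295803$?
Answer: $266418$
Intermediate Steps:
$p{\left(G \right)} = 27$
$\left(p{\left(-33 \right)} - 29412\right) + 295803 = \left(27 - 29412\right) + 295803 = -29385 + 295803 = 266418$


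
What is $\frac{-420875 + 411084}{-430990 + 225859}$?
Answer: $\frac{9791}{205131} \approx 0.04773$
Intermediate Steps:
$\frac{-420875 + 411084}{-430990 + 225859} = - \frac{9791}{-205131} = \left(-9791\right) \left(- \frac{1}{205131}\right) = \frac{9791}{205131}$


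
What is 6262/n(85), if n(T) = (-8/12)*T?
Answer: -9393/85 ≈ -110.51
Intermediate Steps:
n(T) = -2*T/3 (n(T) = (-8*1/12)*T = -2*T/3)
6262/n(85) = 6262/((-⅔*85)) = 6262/(-170/3) = 6262*(-3/170) = -9393/85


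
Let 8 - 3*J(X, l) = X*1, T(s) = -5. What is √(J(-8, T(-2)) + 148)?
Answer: 2*√345/3 ≈ 12.383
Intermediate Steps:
J(X, l) = 8/3 - X/3
√(J(-8, T(-2)) + 148) = √((8/3 - ⅓*(-8)) + 148) = √((8/3 + 8/3) + 148) = √(16/3 + 148) = √(460/3) = 2*√345/3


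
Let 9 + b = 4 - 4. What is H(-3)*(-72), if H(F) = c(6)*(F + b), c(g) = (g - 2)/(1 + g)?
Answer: 3456/7 ≈ 493.71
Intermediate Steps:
b = -9 (b = -9 + (4 - 4) = -9 + 0 = -9)
c(g) = (-2 + g)/(1 + g)
H(F) = -36/7 + 4*F/7 (H(F) = ((-2 + 6)/(1 + 6))*(F - 9) = (4/7)*(-9 + F) = ((⅐)*4)*(-9 + F) = 4*(-9 + F)/7 = -36/7 + 4*F/7)
H(-3)*(-72) = (-36/7 + (4/7)*(-3))*(-72) = (-36/7 - 12/7)*(-72) = -48/7*(-72) = 3456/7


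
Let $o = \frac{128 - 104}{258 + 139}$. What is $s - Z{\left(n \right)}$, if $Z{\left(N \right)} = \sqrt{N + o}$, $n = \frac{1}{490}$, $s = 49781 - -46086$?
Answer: $95867 - \frac{\sqrt{48263290}}{27790} \approx 95867.0$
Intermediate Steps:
$o = \frac{24}{397} \approx 0.060453$
$s = 95867$ ($s = 49781 + 46086 = 95867$)
$n = \frac{1}{490} \approx 0.0020408$
$Z{\left(N \right)} = \sqrt{\frac{24}{397} + N}$ ($Z{\left(N \right)} = \sqrt{N + \frac{24}{397}} = \sqrt{\frac{24}{397} + N}$)
$s - Z{\left(n \right)} = 95867 - \frac{\sqrt{9528 + 157609 \cdot \frac{1}{490}}}{397} = 95867 - \frac{\sqrt{9528 + \frac{157609}{490}}}{397} = 95867 - \frac{\sqrt{\frac{4826329}{490}}}{397} = 95867 - \frac{\frac{1}{70} \sqrt{48263290}}{397} = 95867 - \frac{\sqrt{48263290}}{27790}$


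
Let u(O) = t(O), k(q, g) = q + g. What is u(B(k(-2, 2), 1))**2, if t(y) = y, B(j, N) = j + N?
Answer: 1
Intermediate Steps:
k(q, g) = g + q
B(j, N) = N + j
u(O) = O
u(B(k(-2, 2), 1))**2 = (1 + (2 - 2))**2 = (1 + 0)**2 = 1**2 = 1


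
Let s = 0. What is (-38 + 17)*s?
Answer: 0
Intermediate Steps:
(-38 + 17)*s = (-38 + 17)*0 = -21*0 = 0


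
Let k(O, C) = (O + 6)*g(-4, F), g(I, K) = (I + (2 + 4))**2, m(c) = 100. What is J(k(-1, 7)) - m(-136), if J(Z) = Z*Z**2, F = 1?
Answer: 7900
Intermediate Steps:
g(I, K) = (6 + I)**2 (g(I, K) = (I + 6)**2 = (6 + I)**2)
k(O, C) = 24 + 4*O (k(O, C) = (O + 6)*(6 - 4)**2 = (6 + O)*2**2 = (6 + O)*4 = 24 + 4*O)
J(Z) = Z**3
J(k(-1, 7)) - m(-136) = (24 + 4*(-1))**3 - 1*100 = (24 - 4)**3 - 100 = 20**3 - 100 = 8000 - 100 = 7900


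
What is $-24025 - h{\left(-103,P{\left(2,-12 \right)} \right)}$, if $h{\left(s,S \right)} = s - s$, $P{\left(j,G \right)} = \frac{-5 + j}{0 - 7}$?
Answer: $-24025$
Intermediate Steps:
$P{\left(j,G \right)} = \frac{5}{7} - \frac{j}{7}$ ($P{\left(j,G \right)} = \frac{-5 + j}{-7} = \left(-5 + j\right) \left(- \frac{1}{7}\right) = \frac{5}{7} - \frac{j}{7}$)
$h{\left(s,S \right)} = 0$
$-24025 - h{\left(-103,P{\left(2,-12 \right)} \right)} = -24025 - 0 = -24025 + 0 = -24025$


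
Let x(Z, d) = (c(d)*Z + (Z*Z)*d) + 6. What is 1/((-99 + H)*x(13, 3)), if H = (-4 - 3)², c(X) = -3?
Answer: -1/23700 ≈ -4.2194e-5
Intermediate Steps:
H = 49 (H = (-7)² = 49)
x(Z, d) = 6 - 3*Z + d*Z² (x(Z, d) = (-3*Z + (Z*Z)*d) + 6 = (-3*Z + Z²*d) + 6 = (-3*Z + d*Z²) + 6 = 6 - 3*Z + d*Z²)
1/((-99 + H)*x(13, 3)) = 1/((-99 + 49)*(6 - 3*13 + 3*13²)) = 1/(-50*(6 - 39 + 3*169)) = 1/(-50*(6 - 39 + 507)) = 1/(-50*474) = 1/(-23700) = -1/23700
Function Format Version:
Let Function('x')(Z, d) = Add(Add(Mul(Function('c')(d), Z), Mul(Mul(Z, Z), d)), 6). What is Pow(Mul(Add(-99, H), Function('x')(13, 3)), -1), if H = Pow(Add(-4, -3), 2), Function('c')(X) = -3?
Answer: Rational(-1, 23700) ≈ -4.2194e-5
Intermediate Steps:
H = 49 (H = Pow(-7, 2) = 49)
Function('x')(Z, d) = Add(6, Mul(-3, Z), Mul(d, Pow(Z, 2))) (Function('x')(Z, d) = Add(Add(Mul(-3, Z), Mul(Mul(Z, Z), d)), 6) = Add(Add(Mul(-3, Z), Mul(Pow(Z, 2), d)), 6) = Add(Add(Mul(-3, Z), Mul(d, Pow(Z, 2))), 6) = Add(6, Mul(-3, Z), Mul(d, Pow(Z, 2))))
Pow(Mul(Add(-99, H), Function('x')(13, 3)), -1) = Pow(Mul(Add(-99, 49), Add(6, Mul(-3, 13), Mul(3, Pow(13, 2)))), -1) = Pow(Mul(-50, Add(6, -39, Mul(3, 169))), -1) = Pow(Mul(-50, Add(6, -39, 507)), -1) = Pow(Mul(-50, 474), -1) = Pow(-23700, -1) = Rational(-1, 23700)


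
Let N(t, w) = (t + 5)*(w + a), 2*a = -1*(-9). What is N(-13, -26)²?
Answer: 29584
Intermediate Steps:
a = 9/2 (a = (-1*(-9))/2 = (½)*9 = 9/2 ≈ 4.5000)
N(t, w) = (5 + t)*(9/2 + w) (N(t, w) = (t + 5)*(w + 9/2) = (5 + t)*(9/2 + w))
N(-13, -26)² = (45/2 + 5*(-26) + (9/2)*(-13) - 13*(-26))² = (45/2 - 130 - 117/2 + 338)² = 172² = 29584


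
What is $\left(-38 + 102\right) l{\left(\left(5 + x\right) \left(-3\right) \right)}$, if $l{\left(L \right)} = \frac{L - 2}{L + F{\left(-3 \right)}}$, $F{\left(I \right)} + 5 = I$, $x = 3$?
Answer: $52$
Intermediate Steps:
$F{\left(I \right)} = -5 + I$
$l{\left(L \right)} = \frac{-2 + L}{-8 + L}$ ($l{\left(L \right)} = \frac{L - 2}{L - 8} = \frac{-2 + L}{L - 8} = \frac{-2 + L}{-8 + L}$)
$\left(-38 + 102\right) l{\left(\left(5 + x\right) \left(-3\right) \right)} = \left(-38 + 102\right) \frac{-2 + \left(5 + 3\right) \left(-3\right)}{-8 + \left(5 + 3\right) \left(-3\right)} = 64 \frac{-2 + 8 \left(-3\right)}{-8 + 8 \left(-3\right)} = 64 \frac{-2 - 24}{-8 - 24} = 64 \frac{1}{-32} \left(-26\right) = 64 \left(\left(- \frac{1}{32}\right) \left(-26\right)\right) = 64 \cdot \frac{13}{16} = 52$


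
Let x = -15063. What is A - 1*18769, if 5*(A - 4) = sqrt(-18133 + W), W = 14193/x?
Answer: -18765 + 2*I*sqrt(114291170251)/25105 ≈ -18765.0 + 26.932*I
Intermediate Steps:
W = -4731/5021 (W = 14193/(-15063) = 14193*(-1/15063) = -4731/5021 ≈ -0.94224)
A = 4 + 2*I*sqrt(114291170251)/25105 (A = 4 + sqrt(-18133 - 4731/5021)/5 = 4 + sqrt(-91050524/5021)/5 = 4 + (2*I*sqrt(114291170251)/5021)/5 = 4 + 2*I*sqrt(114291170251)/25105 ≈ 4.0 + 26.932*I)
A - 1*18769 = (4 + 2*I*sqrt(114291170251)/25105) - 1*18769 = (4 + 2*I*sqrt(114291170251)/25105) - 18769 = -18765 + 2*I*sqrt(114291170251)/25105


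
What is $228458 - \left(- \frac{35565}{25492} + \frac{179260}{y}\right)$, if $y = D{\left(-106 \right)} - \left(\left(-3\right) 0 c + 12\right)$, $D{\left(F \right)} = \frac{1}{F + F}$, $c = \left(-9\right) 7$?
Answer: $\frac{3158113539617}{12975428} \approx 2.4339 \cdot 10^{5}$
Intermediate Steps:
$c = -63$
$D{\left(F \right)} = \frac{1}{2 F}$
$y = - \frac{2545}{212}$ ($y = \frac{1}{2 \left(-106\right)} - \left(\left(-3\right) 0 \left(-63\right) + 12\right) = \frac{1}{2} \left(- \frac{1}{106}\right) - \left(0 \left(-63\right) + 12\right) = - \frac{1}{212} - \left(0 + 12\right) = - \frac{1}{212} - 12 = - \frac{2545}{212} \approx -12.005$)
$228458 - \left(- \frac{35565}{25492} + \frac{179260}{y}\right) = 228458 - \left(- \frac{7600624}{509} - \frac{35565}{25492}\right) = 228458 - - \frac{193773209593}{12975428} = 228458 + \left(\frac{7600624}{509} + \frac{35565}{25492}\right) = 228458 + \frac{193773209593}{12975428} = \frac{3158113539617}{12975428}$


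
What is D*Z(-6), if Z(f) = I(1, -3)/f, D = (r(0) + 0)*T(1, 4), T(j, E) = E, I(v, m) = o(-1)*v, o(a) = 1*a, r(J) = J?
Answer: 0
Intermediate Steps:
o(a) = a
I(v, m) = -v
D = 0 (D = (0 + 0)*4 = 0*4 = 0)
Z(f) = -1/f (Z(f) = (-1*1)/f = -1/f)
D*Z(-6) = 0*(-1/(-6)) = 0*(-1*(-1/6)) = 0*(1/6) = 0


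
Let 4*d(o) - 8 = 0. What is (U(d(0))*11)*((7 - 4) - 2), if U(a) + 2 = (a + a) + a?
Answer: 44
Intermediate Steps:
d(o) = 2 (d(o) = 2 + (1/4)*0 = 2 + 0 = 2)
U(a) = -2 + 3*a (U(a) = -2 + ((a + a) + a) = -2 + (2*a + a) = -2 + 3*a)
(U(d(0))*11)*((7 - 4) - 2) = ((-2 + 3*2)*11)*((7 - 4) - 2) = ((-2 + 6)*11)*(3 - 2) = (4*11)*1 = 44*1 = 44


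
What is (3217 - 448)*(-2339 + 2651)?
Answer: 863928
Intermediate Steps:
(3217 - 448)*(-2339 + 2651) = 2769*312 = 863928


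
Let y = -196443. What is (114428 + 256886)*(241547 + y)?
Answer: 16747746656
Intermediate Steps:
(114428 + 256886)*(241547 + y) = (114428 + 256886)*(241547 - 196443) = 371314*45104 = 16747746656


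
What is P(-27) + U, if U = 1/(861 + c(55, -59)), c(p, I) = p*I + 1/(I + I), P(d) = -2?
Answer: -562744/281313 ≈ -2.0004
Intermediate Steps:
c(p, I) = 1/(2*I) + I*p (c(p, I) = I*p + 1/(2*I) = 1/(2*I) + I*p)
U = -118/281313 (U = 1/(861 + ((1/2)/(-59) - 59*55)) = 1/(861 + ((1/2)*(-1/59) - 3245)) = 1/(861 + (-1/118 - 3245)) = 1/(861 - 382911/118) = 1/(-281313/118) = -118/281313 ≈ -0.00041946)
P(-27) + U = -2 - 118/281313 = -562744/281313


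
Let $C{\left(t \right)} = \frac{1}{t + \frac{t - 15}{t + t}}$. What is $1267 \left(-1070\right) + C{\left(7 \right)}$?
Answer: $- \frac{61006043}{45} \approx -1.3557 \cdot 10^{6}$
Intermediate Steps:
$C{\left(t \right)} = \frac{1}{t + \frac{-15 + t}{2 t}}$
$1267 \left(-1070\right) + C{\left(7 \right)} = 1267 \left(-1070\right) + 2 \cdot 7 \frac{1}{-15 + 7 + 2 \cdot 7^{2}} = -1355690 + 2 \cdot 7 \frac{1}{-15 + 7 + 2 \cdot 49} = -1355690 + 2 \cdot 7 \frac{1}{-15 + 7 + 98} = -1355690 + 2 \cdot 7 \cdot \frac{1}{90} = -1355690 + \frac{7}{45} = - \frac{61006043}{45}$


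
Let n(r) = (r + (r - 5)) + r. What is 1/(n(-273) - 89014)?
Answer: -1/89838 ≈ -1.1131e-5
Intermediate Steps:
n(r) = -5 + 3*r (n(r) = (r + (-5 + r)) + r = (-5 + 2*r) + r = -5 + 3*r)
1/(n(-273) - 89014) = 1/((-5 + 3*(-273)) - 89014) = 1/((-5 - 819) - 89014) = 1/(-824 - 89014) = 1/(-89838) = -1/89838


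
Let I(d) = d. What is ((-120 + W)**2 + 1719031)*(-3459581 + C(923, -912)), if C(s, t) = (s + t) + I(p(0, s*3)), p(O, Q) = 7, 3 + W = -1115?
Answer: -11249374518025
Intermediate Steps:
W = -1118 (W = -3 - 1115 = -1118)
C(s, t) = 7 + s + t (C(s, t) = (s + t) + 7 = 7 + s + t)
((-120 + W)**2 + 1719031)*(-3459581 + C(923, -912)) = ((-120 - 1118)**2 + 1719031)*(-3459581 + (7 + 923 - 912)) = ((-1238)**2 + 1719031)*(-3459581 + 18) = (1532644 + 1719031)*(-3459563) = 3251675*(-3459563) = -11249374518025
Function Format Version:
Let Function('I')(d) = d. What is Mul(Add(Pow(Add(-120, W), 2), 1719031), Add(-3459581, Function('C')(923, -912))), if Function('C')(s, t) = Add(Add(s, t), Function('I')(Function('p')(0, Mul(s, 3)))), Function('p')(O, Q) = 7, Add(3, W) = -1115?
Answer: -11249374518025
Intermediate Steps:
W = -1118 (W = Add(-3, -1115) = -1118)
Function('C')(s, t) = Add(7, s, t) (Function('C')(s, t) = Add(Add(s, t), 7) = Add(7, s, t))
Mul(Add(Pow(Add(-120, W), 2), 1719031), Add(-3459581, Function('C')(923, -912))) = Mul(Add(Pow(Add(-120, -1118), 2), 1719031), Add(-3459581, Add(7, 923, -912))) = Mul(Add(Pow(-1238, 2), 1719031), Add(-3459581, 18)) = Mul(Add(1532644, 1719031), -3459563) = Mul(3251675, -3459563) = -11249374518025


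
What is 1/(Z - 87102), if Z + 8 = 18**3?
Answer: -1/81278 ≈ -1.2303e-5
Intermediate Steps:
Z = 5824 (Z = -8 + 18**3 = -8 + 5832 = 5824)
1/(Z - 87102) = 1/(5824 - 87102) = 1/(-81278) = -1/81278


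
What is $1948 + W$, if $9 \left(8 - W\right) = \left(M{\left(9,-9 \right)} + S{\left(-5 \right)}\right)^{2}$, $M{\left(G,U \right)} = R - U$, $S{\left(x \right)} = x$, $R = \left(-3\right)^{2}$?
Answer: $\frac{17435}{9} \approx 1937.2$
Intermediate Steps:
$R = 9$
$M{\left(G,U \right)} = 9 - U$
$W = - \frac{97}{9}$ ($W = 8 - \frac{\left(\left(9 - -9\right) - 5\right)^{2}}{9} = 8 - \frac{\left(\left(9 + 9\right) - 5\right)^{2}}{9} = 8 - \frac{\left(18 - 5\right)^{2}}{9} = 8 - \frac{13^{2}}{9} = 8 - \frac{169}{9} = - \frac{97}{9} \approx -10.778$)
$1948 + W = 1948 - \frac{97}{9} = \frac{17435}{9}$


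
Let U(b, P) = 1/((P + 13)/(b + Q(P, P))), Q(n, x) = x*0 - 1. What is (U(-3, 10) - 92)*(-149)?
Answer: 315880/23 ≈ 13734.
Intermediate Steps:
Q(n, x) = -1 (Q(n, x) = 0 - 1 = -1)
U(b, P) = (-1 + b)/(13 + P) (U(b, P) = 1/((P + 13)/(b - 1)) = 1/((13 + P)/(-1 + b)) = (-1 + b)/(13 + P))
(U(-3, 10) - 92)*(-149) = ((-1 - 3)/(13 + 10) - 92)*(-149) = (-4/23 - 92)*(-149) = -2120/23*(-149) = 315880/23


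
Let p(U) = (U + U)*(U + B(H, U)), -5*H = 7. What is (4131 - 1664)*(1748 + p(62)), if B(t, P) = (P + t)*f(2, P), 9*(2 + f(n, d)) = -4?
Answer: -330548396/15 ≈ -2.2037e+7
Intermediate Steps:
H = -7/5 (H = -⅕*7 = -7/5 ≈ -1.4000)
f(n, d) = -22/9 (f(n, d) = -2 + (⅑)*(-4) = -2 - 4/9 = -22/9)
B(t, P) = -22*P/9 - 22*t/9 (B(t, P) = (P + t)*(-22/9) = -22*P/9 - 22*t/9)
p(U) = 2*U*(154/45 - 13*U/9) (p(U) = (U + U)*(U + (-22*U/9 - 22/9*(-7/5))) = (2*U)*(U + (-22*U/9 + 154/45)) = (2*U)*(U + (154/45 - 22*U/9)) = (2*U)*(154/45 - 13*U/9) = 2*U*(154/45 - 13*U/9))
(4131 - 1664)*(1748 + p(62)) = (4131 - 1664)*(1748 + (2/45)*62*(154 - 65*62)) = 2467*(1748 + (2/45)*62*(154 - 4030)) = 2467*(1748 + (2/45)*62*(-3876)) = 2467*(1748 - 160208/15) = 2467*(-133988/15) = -330548396/15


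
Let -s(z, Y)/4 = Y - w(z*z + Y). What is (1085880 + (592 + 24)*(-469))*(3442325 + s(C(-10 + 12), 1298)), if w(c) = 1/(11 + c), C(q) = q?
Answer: 3596717328565808/1313 ≈ 2.7393e+12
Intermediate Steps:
s(z, Y) = -4*Y + 4/(11 + Y + z²) (s(z, Y) = -4*(Y - 1/(11 + (z*z + Y))) = -4*(Y - 1/(11 + (z² + Y))) = -4*(Y - 1/(11 + (Y + z²))) = -4*(Y - 1/(11 + Y + z²)) = -4*Y + 4/(11 + Y + z²))
(1085880 + (592 + 24)*(-469))*(3442325 + s(C(-10 + 12), 1298)) = (1085880 + (592 + 24)*(-469))*(3442325 + 4*(1 - 1*1298*(11 + 1298 + (-10 + 12)²))/(11 + 1298 + (-10 + 12)²)) = (1085880 + 616*(-469))*(3442325 + 4*(1 - 1*1298*(11 + 1298 + 2²))/(11 + 1298 + 2²)) = (1085880 - 288904)*(3442325 + 4*(1 - 1*1298*(11 + 1298 + 4))/(11 + 1298 + 4)) = 796976*(3442325 + 4*(1 - 1*1298*1313)/1313) = 796976*(3442325 + 4*(1/1313)*(1 - 1704274)) = 796976*(3442325 + 4*(1/1313)*(-1704273)) = 796976*(3442325 - 6817092/1313) = 796976*(4512955633/1313) = 3596717328565808/1313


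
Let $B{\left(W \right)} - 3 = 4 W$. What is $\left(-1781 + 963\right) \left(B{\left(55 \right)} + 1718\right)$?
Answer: $-1587738$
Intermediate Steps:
$B{\left(W \right)} = 3 + 4 W$
$\left(-1781 + 963\right) \left(B{\left(55 \right)} + 1718\right) = \left(-1781 + 963\right) \left(\left(3 + 4 \cdot 55\right) + 1718\right) = - 818 \left(\left(3 + 220\right) + 1718\right) = - 818 \left(223 + 1718\right) = \left(-818\right) 1941 = -1587738$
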